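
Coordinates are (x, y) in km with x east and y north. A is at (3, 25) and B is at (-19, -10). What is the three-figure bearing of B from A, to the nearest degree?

212°

Δeast = -19 − 3 = -22.00; Δnorth = -10 − 25 = -35.00.
Bearing = atan2(Δeast, Δnorth) mod 360° = 212.15° ≈ 212°.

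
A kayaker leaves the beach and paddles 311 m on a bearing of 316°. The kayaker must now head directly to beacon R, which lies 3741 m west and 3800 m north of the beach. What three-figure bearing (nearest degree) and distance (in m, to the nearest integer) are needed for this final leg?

315°, 5021 m

Leg 1 (316°, 311 m): east 311 sin 316° = -216.04, north 311 cos 316° = 223.71
Current position: (-216.04, 223.71). Target: (-3741, 3800). Remaining: Δeast = -3524.96, Δnorth = 3576.29.
Bearing = atan2(-3524.96, 3576.29) mod 360° = 315.41°; distance = √((-3524.96)² + (3576.29)²) = 5021.471 m.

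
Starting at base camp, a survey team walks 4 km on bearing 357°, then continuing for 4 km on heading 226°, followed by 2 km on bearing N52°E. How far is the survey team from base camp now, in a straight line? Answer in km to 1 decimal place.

2.9 km

Leg 1 (357°, 4 km): east 4 sin 357° = -0.21, north 4 cos 357° = 3.99
Leg 2 (226°, 4 km): east 4 sin 226° = -2.88, north 4 cos 226° = -2.78
Leg 3 (N52°E, 2 km): east 2 sin 52° = 1.58, north 2 cos 52° = 1.23
Net: -1.51 east, 2.45 north. Distance = √((-1.51)² + (2.45)²) = 2.876 km.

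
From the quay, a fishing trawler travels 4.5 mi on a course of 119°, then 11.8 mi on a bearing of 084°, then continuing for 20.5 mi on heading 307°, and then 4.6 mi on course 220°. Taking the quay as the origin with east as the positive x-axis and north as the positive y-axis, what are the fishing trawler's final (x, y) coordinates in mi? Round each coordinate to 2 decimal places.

Leg 1 (119°, 4.5 mi): east 4.5 sin 119° = 3.94, north 4.5 cos 119° = -2.18
Leg 2 (084°, 11.8 mi): east 11.8 sin 84° = 11.74, north 11.8 cos 84° = 1.23
Leg 3 (307°, 20.5 mi): east 20.5 sin 307° = -16.37, north 20.5 cos 307° = 12.34
Leg 4 (220°, 4.6 mi): east 4.6 sin 220° = -2.96, north 4.6 cos 220° = -3.52
Summing: -3.66 mi east, 7.87 mi north → (-3.66, 7.87).

(-3.66, 7.87)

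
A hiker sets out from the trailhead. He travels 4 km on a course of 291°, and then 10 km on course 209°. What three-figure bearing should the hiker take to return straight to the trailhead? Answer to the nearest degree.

050°

Leg 1 (291°, 4 km): east 4 sin 291° = -3.73, north 4 cos 291° = 1.43
Leg 2 (209°, 10 km): east 10 sin 209° = -4.85, north 10 cos 209° = -8.75
Net displacement: -8.58 east, -7.31 north. Direction back to start is (8.58, 7.31): bearing = atan2(8.58, 7.31) mod 360° = 49.57° ≈ 050°.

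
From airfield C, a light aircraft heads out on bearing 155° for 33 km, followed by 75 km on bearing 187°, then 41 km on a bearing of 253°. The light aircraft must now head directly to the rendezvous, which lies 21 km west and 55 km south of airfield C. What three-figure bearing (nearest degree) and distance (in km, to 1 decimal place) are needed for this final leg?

Leg 1 (155°, 33 km): east 33 sin 155° = 13.95, north 33 cos 155° = -29.91
Leg 2 (187°, 75 km): east 75 sin 187° = -9.14, north 75 cos 187° = -74.44
Leg 3 (253°, 41 km): east 41 sin 253° = -39.21, north 41 cos 253° = -11.99
Current position: (-34.40, -116.34). Target: (-21, -55). Remaining: Δeast = 13.40, Δnorth = 61.34.
Bearing = atan2(13.40, 61.34) mod 360° = 12.33°; distance = √((13.40)² + (61.34)²) = 62.784 km.

012°, 62.8 km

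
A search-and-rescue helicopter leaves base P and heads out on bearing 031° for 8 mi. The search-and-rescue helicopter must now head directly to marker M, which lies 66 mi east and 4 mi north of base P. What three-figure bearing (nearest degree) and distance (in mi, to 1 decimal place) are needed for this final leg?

093°, 61.9 mi

Leg 1 (031°, 8 mi): east 8 sin 31° = 4.12, north 8 cos 31° = 6.86
Current position: (4.12, 6.86). Target: (66, 4). Remaining: Δeast = 61.88, Δnorth = -2.86.
Bearing = atan2(61.88, -2.86) mod 360° = 92.64°; distance = √((61.88)² + (-2.86)²) = 61.946 mi.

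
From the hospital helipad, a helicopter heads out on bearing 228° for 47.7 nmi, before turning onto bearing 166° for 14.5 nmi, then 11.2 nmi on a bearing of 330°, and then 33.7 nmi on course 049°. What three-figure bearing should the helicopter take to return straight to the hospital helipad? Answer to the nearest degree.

Leg 1 (228°, 47.7 nmi): east 47.7 sin 228° = -35.45, north 47.7 cos 228° = -31.92
Leg 2 (166°, 14.5 nmi): east 14.5 sin 166° = 3.51, north 14.5 cos 166° = -14.07
Leg 3 (330°, 11.2 nmi): east 11.2 sin 330° = -5.60, north 11.2 cos 330° = 9.70
Leg 4 (049°, 33.7 nmi): east 33.7 sin 49° = 25.43, north 33.7 cos 49° = 22.11
Net displacement: -12.11 east, -14.18 north. Direction back to start is (12.11, 14.18): bearing = atan2(12.11, 14.18) mod 360° = 40.49° ≈ 040°.

040°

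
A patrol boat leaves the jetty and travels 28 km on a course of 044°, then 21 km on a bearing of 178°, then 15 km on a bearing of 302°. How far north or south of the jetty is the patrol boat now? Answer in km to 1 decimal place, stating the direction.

7.1 km north

Leg 1 (044°, 28 km): east 28 sin 44° = 19.45, north 28 cos 44° = 20.14
Leg 2 (178°, 21 km): east 21 sin 178° = 0.73, north 21 cos 178° = -20.99
Leg 3 (302°, 15 km): east 15 sin 302° = -12.72, north 15 cos 302° = 7.95
Net north component: 7.10 km.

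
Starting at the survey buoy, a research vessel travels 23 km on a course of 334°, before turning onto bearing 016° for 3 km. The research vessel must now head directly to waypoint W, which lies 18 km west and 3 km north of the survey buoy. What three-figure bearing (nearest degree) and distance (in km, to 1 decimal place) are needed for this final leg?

203°, 22.3 km

Leg 1 (334°, 23 km): east 23 sin 334° = -10.08, north 23 cos 334° = 20.67
Leg 2 (016°, 3 km): east 3 sin 16° = 0.83, north 3 cos 16° = 2.88
Current position: (-9.26, 23.56). Target: (-18, 3). Remaining: Δeast = -8.74, Δnorth = -20.56.
Bearing = atan2(-8.74, -20.56) mod 360° = 203.04°; distance = √((-8.74)² + (-20.56)²) = 22.339 km.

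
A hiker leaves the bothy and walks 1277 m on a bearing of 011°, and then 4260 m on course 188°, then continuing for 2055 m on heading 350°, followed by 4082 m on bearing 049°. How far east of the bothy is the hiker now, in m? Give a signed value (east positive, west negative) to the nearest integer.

Leg 1 (011°, 1277 m): east 1277 sin 11° = 243.66, north 1277 cos 11° = 1253.54
Leg 2 (188°, 4260 m): east 4260 sin 188° = -592.88, north 4260 cos 188° = -4218.54
Leg 3 (350°, 2055 m): east 2055 sin 350° = -356.85, north 2055 cos 350° = 2023.78
Leg 4 (049°, 4082 m): east 4082 sin 49° = 3080.72, north 4082 cos 49° = 2678.03
Net east component: 2374.66 m.

2375 m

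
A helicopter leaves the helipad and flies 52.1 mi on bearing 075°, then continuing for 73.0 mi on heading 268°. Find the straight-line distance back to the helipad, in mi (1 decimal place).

25.1 mi

Leg 1 (075°, 52.1 mi): east 52.1 sin 75° = 50.32, north 52.1 cos 75° = 13.48
Leg 2 (268°, 73.0 mi): east 73.0 sin 268° = -72.96, north 73.0 cos 268° = -2.55
Net: -22.63 east, 10.94 north. Distance = √((-22.63)² + (10.94)²) = 25.135 mi.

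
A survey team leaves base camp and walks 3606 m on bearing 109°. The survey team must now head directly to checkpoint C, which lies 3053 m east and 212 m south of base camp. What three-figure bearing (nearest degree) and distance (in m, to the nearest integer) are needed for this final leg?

Leg 1 (109°, 3606 m): east 3606 sin 109° = 3409.54, north 3606 cos 109° = -1174.00
Current position: (3409.54, -1174.00). Target: (3053, -212). Remaining: Δeast = -356.54, Δnorth = 962.00.
Bearing = atan2(-356.54, 962.00) mod 360° = 339.66°; distance = √((-356.54)² + (962.00)²) = 1025.945 m.

340°, 1026 m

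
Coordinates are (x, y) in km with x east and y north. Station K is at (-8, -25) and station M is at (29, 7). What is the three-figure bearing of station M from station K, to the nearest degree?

049°

Δeast = 29 − -8 = 37.00; Δnorth = 7 − -25 = 32.00.
Bearing = atan2(Δeast, Δnorth) mod 360° = 49.14° ≈ 049°.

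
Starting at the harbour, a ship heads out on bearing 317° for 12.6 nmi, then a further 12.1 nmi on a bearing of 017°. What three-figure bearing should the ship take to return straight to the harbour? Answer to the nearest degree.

Leg 1 (317°, 12.6 nmi): east 12.6 sin 317° = -8.59, north 12.6 cos 317° = 9.22
Leg 2 (017°, 12.1 nmi): east 12.1 sin 17° = 3.54, north 12.1 cos 17° = 11.57
Net displacement: -5.06 east, 20.79 north. Direction back to start is (5.06, -20.79): bearing = atan2(5.06, -20.79) mod 360° = 166.33° ≈ 166°.

166°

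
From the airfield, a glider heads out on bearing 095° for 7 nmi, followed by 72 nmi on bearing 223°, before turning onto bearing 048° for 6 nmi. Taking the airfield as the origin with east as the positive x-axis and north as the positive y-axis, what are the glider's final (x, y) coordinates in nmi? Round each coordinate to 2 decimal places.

(-37.67, -49.25)

Leg 1 (095°, 7 nmi): east 7 sin 95° = 6.97, north 7 cos 95° = -0.61
Leg 2 (223°, 72 nmi): east 72 sin 223° = -49.10, north 72 cos 223° = -52.66
Leg 3 (048°, 6 nmi): east 6 sin 48° = 4.46, north 6 cos 48° = 4.01
Summing: -37.67 nmi east, -49.25 nmi north → (-37.67, -49.25).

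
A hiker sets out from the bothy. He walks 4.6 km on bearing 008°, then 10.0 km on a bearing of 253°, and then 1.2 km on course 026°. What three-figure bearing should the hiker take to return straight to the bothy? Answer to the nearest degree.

108°

Leg 1 (008°, 4.6 km): east 4.6 sin 8° = 0.64, north 4.6 cos 8° = 4.56
Leg 2 (253°, 10.0 km): east 10.0 sin 253° = -9.56, north 10.0 cos 253° = -2.92
Leg 3 (026°, 1.2 km): east 1.2 sin 26° = 0.53, north 1.2 cos 26° = 1.08
Net displacement: -8.40 east, 2.71 north. Direction back to start is (8.40, -2.71): bearing = atan2(8.40, -2.71) mod 360° = 107.89° ≈ 108°.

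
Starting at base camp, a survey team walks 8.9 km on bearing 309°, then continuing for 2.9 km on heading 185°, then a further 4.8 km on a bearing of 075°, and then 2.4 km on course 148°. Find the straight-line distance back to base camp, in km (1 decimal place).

Leg 1 (309°, 8.9 km): east 8.9 sin 309° = -6.92, north 8.9 cos 309° = 5.60
Leg 2 (185°, 2.9 km): east 2.9 sin 185° = -0.25, north 2.9 cos 185° = -2.89
Leg 3 (075°, 4.8 km): east 4.8 sin 75° = 4.64, north 4.8 cos 75° = 1.24
Leg 4 (148°, 2.4 km): east 2.4 sin 148° = 1.27, north 2.4 cos 148° = -2.04
Net: -1.26 east, 1.92 north. Distance = √((-1.26)² + (1.92)²) = 2.296 km.

2.3 km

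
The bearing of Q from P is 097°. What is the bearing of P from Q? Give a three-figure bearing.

277°

Back-bearing = 097° + 180° = 277°.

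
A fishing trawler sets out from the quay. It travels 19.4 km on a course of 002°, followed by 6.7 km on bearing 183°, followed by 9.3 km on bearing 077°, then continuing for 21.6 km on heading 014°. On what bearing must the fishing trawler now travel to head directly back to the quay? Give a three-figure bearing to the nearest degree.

202°

Leg 1 (002°, 19.4 km): east 19.4 sin 2° = 0.68, north 19.4 cos 2° = 19.39
Leg 2 (183°, 6.7 km): east 6.7 sin 183° = -0.35, north 6.7 cos 183° = -6.69
Leg 3 (077°, 9.3 km): east 9.3 sin 77° = 9.06, north 9.3 cos 77° = 2.09
Leg 4 (014°, 21.6 km): east 21.6 sin 14° = 5.23, north 21.6 cos 14° = 20.96
Net displacement: 14.61 east, 35.75 north. Direction back to start is (-14.61, -35.75): bearing = atan2(-14.61, -35.75) mod 360° = 202.23° ≈ 202°.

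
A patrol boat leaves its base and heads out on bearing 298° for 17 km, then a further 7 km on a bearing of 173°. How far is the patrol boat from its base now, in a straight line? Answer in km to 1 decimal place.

Leg 1 (298°, 17 km): east 17 sin 298° = -15.01, north 17 cos 298° = 7.98
Leg 2 (173°, 7 km): east 7 sin 173° = 0.85, north 7 cos 173° = -6.95
Net: -14.16 east, 1.03 north. Distance = √((-14.16)² + (1.03)²) = 14.195 km.

14.2 km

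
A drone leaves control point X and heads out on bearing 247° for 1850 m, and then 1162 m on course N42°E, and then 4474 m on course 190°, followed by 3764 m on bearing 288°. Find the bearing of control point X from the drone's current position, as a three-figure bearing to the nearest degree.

Leg 1 (247°, 1850 m): east 1850 sin 247° = -1702.93, north 1850 cos 247° = -722.85
Leg 2 (N42°E, 1162 m): east 1162 sin 42° = 777.53, north 1162 cos 42° = 863.53
Leg 3 (190°, 4474 m): east 4474 sin 190° = -776.90, north 4474 cos 190° = -4406.03
Leg 4 (288°, 3764 m): east 3764 sin 288° = -3579.78, north 3764 cos 288° = 1163.14
Net displacement: -5282.08 east, -3102.21 north. Direction back to start is (5282.08, 3102.21): bearing = atan2(5282.08, 3102.21) mod 360° = 59.57° ≈ 060°.

060°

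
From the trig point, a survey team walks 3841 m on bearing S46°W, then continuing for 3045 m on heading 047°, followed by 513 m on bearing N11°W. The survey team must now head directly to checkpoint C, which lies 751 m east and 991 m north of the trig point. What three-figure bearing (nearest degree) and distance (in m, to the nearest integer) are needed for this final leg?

Leg 1 (S46°W, 3841 m): east 3841 sin 226° = -2762.98, north 3841 cos 226° = -2668.18
Leg 2 (047°, 3045 m): east 3045 sin 47° = 2226.97, north 3045 cos 47° = 2076.69
Leg 3 (N11°W, 513 m): east 513 sin 349° = -97.89, north 513 cos 349° = 503.57
Current position: (-633.90, -87.92). Target: (751, 991). Remaining: Δeast = 1384.90, Δnorth = 1078.92.
Bearing = atan2(1384.90, 1078.92) mod 360° = 52.08°; distance = √((1384.90)² + (1078.92)²) = 1755.567 m.

052°, 1756 m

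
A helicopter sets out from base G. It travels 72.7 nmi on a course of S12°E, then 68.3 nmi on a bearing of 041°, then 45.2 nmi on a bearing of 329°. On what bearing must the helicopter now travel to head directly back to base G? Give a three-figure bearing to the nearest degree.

242°

Leg 1 (S12°E, 72.7 nmi): east 72.7 sin 168° = 15.12, north 72.7 cos 168° = -71.11
Leg 2 (041°, 68.3 nmi): east 68.3 sin 41° = 44.81, north 68.3 cos 41° = 51.55
Leg 3 (329°, 45.2 nmi): east 45.2 sin 329° = -23.28, north 45.2 cos 329° = 38.74
Net displacement: 36.64 east, 19.18 north. Direction back to start is (-36.64, -19.18): bearing = atan2(-36.64, -19.18) mod 360° = 242.37° ≈ 242°.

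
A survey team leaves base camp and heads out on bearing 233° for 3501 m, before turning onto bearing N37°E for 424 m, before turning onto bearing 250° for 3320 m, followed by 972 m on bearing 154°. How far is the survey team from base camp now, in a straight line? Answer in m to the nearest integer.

Leg 1 (233°, 3501 m): east 3501 sin 233° = -2796.02, north 3501 cos 233° = -2106.95
Leg 2 (N37°E, 424 m): east 424 sin 37° = 255.17, north 424 cos 37° = 338.62
Leg 3 (250°, 3320 m): east 3320 sin 250° = -3119.78, north 3320 cos 250° = -1135.51
Leg 4 (154°, 972 m): east 972 sin 154° = 426.10, north 972 cos 154° = -873.63
Net: -5234.54 east, -3777.47 north. Distance = √((-5234.54)² + (-3777.47)²) = 6455.202 m.

6455 m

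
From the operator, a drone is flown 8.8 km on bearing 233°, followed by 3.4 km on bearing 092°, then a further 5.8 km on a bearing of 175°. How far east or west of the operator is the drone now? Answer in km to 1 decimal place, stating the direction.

3.1 km west

Leg 1 (233°, 8.8 km): east 8.8 sin 233° = -7.03, north 8.8 cos 233° = -5.30
Leg 2 (092°, 3.4 km): east 3.4 sin 92° = 3.40, north 3.4 cos 92° = -0.12
Leg 3 (175°, 5.8 km): east 5.8 sin 175° = 0.51, north 5.8 cos 175° = -5.78
Net east component: -3.12 km.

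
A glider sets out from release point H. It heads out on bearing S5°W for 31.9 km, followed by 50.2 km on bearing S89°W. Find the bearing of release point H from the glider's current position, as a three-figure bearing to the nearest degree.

058°

Leg 1 (S5°W, 31.9 km): east 31.9 sin 185° = -2.78, north 31.9 cos 185° = -31.78
Leg 2 (S89°W, 50.2 km): east 50.2 sin 269° = -50.19, north 50.2 cos 269° = -0.88
Net displacement: -52.97 east, -32.65 north. Direction back to start is (52.97, 32.65): bearing = atan2(52.97, 32.65) mod 360° = 58.35° ≈ 058°.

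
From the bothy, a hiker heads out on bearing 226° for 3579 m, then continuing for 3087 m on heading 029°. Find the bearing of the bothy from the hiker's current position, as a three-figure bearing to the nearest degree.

101°

Leg 1 (226°, 3579 m): east 3579 sin 226° = -2574.52, north 3579 cos 226° = -2486.18
Leg 2 (029°, 3087 m): east 3087 sin 29° = 1496.61, north 3087 cos 29° = 2699.95
Net displacement: -1077.91 east, 213.77 north. Direction back to start is (1077.91, -213.77): bearing = atan2(1077.91, -213.77) mod 360° = 101.22° ≈ 101°.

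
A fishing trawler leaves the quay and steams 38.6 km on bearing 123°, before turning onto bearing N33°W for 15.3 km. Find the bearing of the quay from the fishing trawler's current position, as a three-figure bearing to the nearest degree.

289°

Leg 1 (123°, 38.6 km): east 38.6 sin 123° = 32.37, north 38.6 cos 123° = -21.02
Leg 2 (N33°W, 15.3 km): east 15.3 sin 327° = -8.33, north 15.3 cos 327° = 12.83
Net displacement: 24.04 east, -8.19 north. Direction back to start is (-24.04, 8.19): bearing = atan2(-24.04, 8.19) mod 360° = 288.82° ≈ 289°.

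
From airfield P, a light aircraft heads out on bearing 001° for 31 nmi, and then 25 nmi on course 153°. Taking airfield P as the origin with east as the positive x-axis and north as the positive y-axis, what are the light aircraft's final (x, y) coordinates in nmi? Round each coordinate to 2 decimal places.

Leg 1 (001°, 31 nmi): east 31 sin 1° = 0.54, north 31 cos 1° = 31.00
Leg 2 (153°, 25 nmi): east 25 sin 153° = 11.35, north 25 cos 153° = -22.28
Summing: 11.89 nmi east, 8.72 nmi north → (11.89, 8.72).

(11.89, 8.72)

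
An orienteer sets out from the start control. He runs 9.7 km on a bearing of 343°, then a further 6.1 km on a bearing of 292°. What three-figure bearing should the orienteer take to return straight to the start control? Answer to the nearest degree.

Leg 1 (343°, 9.7 km): east 9.7 sin 343° = -2.84, north 9.7 cos 343° = 9.28
Leg 2 (292°, 6.1 km): east 6.1 sin 292° = -5.66, north 6.1 cos 292° = 2.29
Net displacement: -8.49 east, 11.56 north. Direction back to start is (8.49, -11.56): bearing = atan2(8.49, -11.56) mod 360° = 143.70° ≈ 144°.

144°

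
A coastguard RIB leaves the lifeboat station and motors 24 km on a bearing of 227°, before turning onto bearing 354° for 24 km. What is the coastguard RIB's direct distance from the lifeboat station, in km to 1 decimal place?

21.4 km

Leg 1 (227°, 24 km): east 24 sin 227° = -17.55, north 24 cos 227° = -16.37
Leg 2 (354°, 24 km): east 24 sin 354° = -2.51, north 24 cos 354° = 23.87
Net: -20.06 east, 7.50 north. Distance = √((-20.06)² + (7.50)²) = 21.417 km.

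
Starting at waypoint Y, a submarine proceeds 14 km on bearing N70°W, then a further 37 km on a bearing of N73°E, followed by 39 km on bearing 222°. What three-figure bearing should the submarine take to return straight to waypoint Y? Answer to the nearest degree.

016°

Leg 1 (N70°W, 14 km): east 14 sin 290° = -13.16, north 14 cos 290° = 4.79
Leg 2 (N73°E, 37 km): east 37 sin 73° = 35.38, north 37 cos 73° = 10.82
Leg 3 (222°, 39 km): east 39 sin 222° = -26.10, north 39 cos 222° = -28.98
Net displacement: -3.87 east, -13.38 north. Direction back to start is (3.87, 13.38): bearing = atan2(3.87, 13.38) mod 360° = 16.13° ≈ 016°.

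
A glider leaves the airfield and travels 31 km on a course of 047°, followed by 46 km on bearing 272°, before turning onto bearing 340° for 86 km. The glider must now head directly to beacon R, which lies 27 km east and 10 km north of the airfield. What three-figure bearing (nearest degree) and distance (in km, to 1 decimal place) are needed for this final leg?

140°, 122.9 km

Leg 1 (047°, 31 km): east 31 sin 47° = 22.67, north 31 cos 47° = 21.14
Leg 2 (272°, 46 km): east 46 sin 272° = -45.97, north 46 cos 272° = 1.61
Leg 3 (340°, 86 km): east 86 sin 340° = -29.41, north 86 cos 340° = 80.81
Current position: (-52.71, 103.56). Target: (27, 10). Remaining: Δeast = 79.71, Δnorth = -93.56.
Bearing = atan2(79.71, -93.56) mod 360° = 139.57°; distance = √((79.71)² + (-93.56)²) = 122.914 km.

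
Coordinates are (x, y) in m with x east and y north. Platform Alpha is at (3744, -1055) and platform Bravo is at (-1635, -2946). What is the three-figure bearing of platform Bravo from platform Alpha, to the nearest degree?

251°

Δeast = -1635 − 3744 = -5379.00; Δnorth = -2946 − -1055 = -1891.00.
Bearing = atan2(Δeast, Δnorth) mod 360° = 250.63° ≈ 251°.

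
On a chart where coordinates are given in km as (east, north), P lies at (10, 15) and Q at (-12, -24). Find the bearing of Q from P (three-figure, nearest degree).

209°

Δeast = -12 − 10 = -22.00; Δnorth = -24 − 15 = -39.00.
Bearing = atan2(Δeast, Δnorth) mod 360° = 209.43° ≈ 209°.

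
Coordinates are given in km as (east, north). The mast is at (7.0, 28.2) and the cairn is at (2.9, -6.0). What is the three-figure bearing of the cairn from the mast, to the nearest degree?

Δeast = 2.9 − 7.0 = -4.10; Δnorth = -6.0 − 28.2 = -34.20.
Bearing = atan2(Δeast, Δnorth) mod 360° = 186.84° ≈ 187°.

187°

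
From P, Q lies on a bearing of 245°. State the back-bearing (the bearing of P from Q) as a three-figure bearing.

Back-bearing = 245° − 180° = 065°.

065°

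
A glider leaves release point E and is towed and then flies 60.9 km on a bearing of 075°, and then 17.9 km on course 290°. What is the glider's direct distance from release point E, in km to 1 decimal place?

Leg 1 (075°, 60.9 km): east 60.9 sin 75° = 58.82, north 60.9 cos 75° = 15.76
Leg 2 (290°, 17.9 km): east 17.9 sin 290° = -16.82, north 17.9 cos 290° = 6.12
Net: 42.00 east, 21.88 north. Distance = √((42.00)² + (21.88)²) = 47.363 km.

47.4 km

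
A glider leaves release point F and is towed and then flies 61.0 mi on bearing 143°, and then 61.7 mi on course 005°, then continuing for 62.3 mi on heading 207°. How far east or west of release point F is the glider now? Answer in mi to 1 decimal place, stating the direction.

Leg 1 (143°, 61.0 mi): east 61.0 sin 143° = 36.71, north 61.0 cos 143° = -48.72
Leg 2 (005°, 61.7 mi): east 61.7 sin 5° = 5.38, north 61.7 cos 5° = 61.47
Leg 3 (207°, 62.3 mi): east 62.3 sin 207° = -28.28, north 62.3 cos 207° = -55.51
Net east component: 13.80 mi.

13.8 mi east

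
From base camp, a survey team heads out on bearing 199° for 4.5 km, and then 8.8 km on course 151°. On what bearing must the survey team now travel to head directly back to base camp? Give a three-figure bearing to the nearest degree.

Leg 1 (199°, 4.5 km): east 4.5 sin 199° = -1.47, north 4.5 cos 199° = -4.25
Leg 2 (151°, 8.8 km): east 8.8 sin 151° = 4.27, north 8.8 cos 151° = -7.70
Net displacement: 2.80 east, -11.95 north. Direction back to start is (-2.80, 11.95): bearing = atan2(-2.80, 11.95) mod 360° = 346.81° ≈ 347°.

347°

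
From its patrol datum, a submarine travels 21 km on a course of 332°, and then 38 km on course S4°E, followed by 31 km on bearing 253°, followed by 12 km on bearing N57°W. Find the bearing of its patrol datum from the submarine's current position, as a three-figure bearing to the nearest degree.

065°

Leg 1 (332°, 21 km): east 21 sin 332° = -9.86, north 21 cos 332° = 18.54
Leg 2 (S4°E, 38 km): east 38 sin 176° = 2.65, north 38 cos 176° = -37.91
Leg 3 (253°, 31 km): east 31 sin 253° = -29.65, north 31 cos 253° = -9.06
Leg 4 (N57°W, 12 km): east 12 sin 303° = -10.06, north 12 cos 303° = 6.54
Net displacement: -46.92 east, -21.89 north. Direction back to start is (46.92, 21.89): bearing = atan2(46.92, 21.89) mod 360° = 64.98° ≈ 065°.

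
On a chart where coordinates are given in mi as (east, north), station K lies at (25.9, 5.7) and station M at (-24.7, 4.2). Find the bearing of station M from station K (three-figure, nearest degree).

Δeast = -24.7 − 25.9 = -50.60; Δnorth = 4.2 − 5.7 = -1.50.
Bearing = atan2(Δeast, Δnorth) mod 360° = 268.30° ≈ 268°.

268°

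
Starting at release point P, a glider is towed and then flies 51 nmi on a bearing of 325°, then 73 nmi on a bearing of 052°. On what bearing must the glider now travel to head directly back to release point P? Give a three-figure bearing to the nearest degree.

Leg 1 (325°, 51 nmi): east 51 sin 325° = -29.25, north 51 cos 325° = 41.78
Leg 2 (052°, 73 nmi): east 73 sin 52° = 57.52, north 73 cos 52° = 44.94
Net displacement: 28.27 east, 86.72 north. Direction back to start is (-28.27, -86.72): bearing = atan2(-28.27, -86.72) mod 360° = 198.06° ≈ 198°.

198°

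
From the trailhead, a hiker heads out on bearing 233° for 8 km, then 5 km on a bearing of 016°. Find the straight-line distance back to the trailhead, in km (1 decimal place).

5.0 km

Leg 1 (233°, 8 km): east 8 sin 233° = -6.39, north 8 cos 233° = -4.81
Leg 2 (016°, 5 km): east 5 sin 16° = 1.38, north 5 cos 16° = 4.81
Net: -5.01 east, -0.01 north. Distance = √((-5.01)² + (-0.01)²) = 5.011 km.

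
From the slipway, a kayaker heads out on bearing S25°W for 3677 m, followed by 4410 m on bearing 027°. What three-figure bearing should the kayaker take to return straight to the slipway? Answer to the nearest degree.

Leg 1 (S25°W, 3677 m): east 3677 sin 205° = -1553.97, north 3677 cos 205° = -3332.49
Leg 2 (027°, 4410 m): east 4410 sin 27° = 2002.10, north 4410 cos 27° = 3929.34
Net displacement: 448.13 east, 596.85 north. Direction back to start is (-448.13, -596.85): bearing = atan2(-448.13, -596.85) mod 360° = 216.90° ≈ 217°.

217°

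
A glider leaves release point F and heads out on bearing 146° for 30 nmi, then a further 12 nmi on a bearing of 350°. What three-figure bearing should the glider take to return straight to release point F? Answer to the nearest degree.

Leg 1 (146°, 30 nmi): east 30 sin 146° = 16.78, north 30 cos 146° = -24.87
Leg 2 (350°, 12 nmi): east 12 sin 350° = -2.08, north 12 cos 350° = 11.82
Net displacement: 14.69 east, -13.05 north. Direction back to start is (-14.69, 13.05): bearing = atan2(-14.69, 13.05) mod 360° = 311.62° ≈ 312°.

312°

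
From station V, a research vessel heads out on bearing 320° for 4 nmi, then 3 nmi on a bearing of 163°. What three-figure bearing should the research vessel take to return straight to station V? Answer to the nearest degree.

097°

Leg 1 (320°, 4 nmi): east 4 sin 320° = -2.57, north 4 cos 320° = 3.06
Leg 2 (163°, 3 nmi): east 3 sin 163° = 0.88, north 3 cos 163° = -2.87
Net displacement: -1.69 east, 0.20 north. Direction back to start is (1.69, -0.20): bearing = atan2(1.69, -0.20) mod 360° = 96.58° ≈ 097°.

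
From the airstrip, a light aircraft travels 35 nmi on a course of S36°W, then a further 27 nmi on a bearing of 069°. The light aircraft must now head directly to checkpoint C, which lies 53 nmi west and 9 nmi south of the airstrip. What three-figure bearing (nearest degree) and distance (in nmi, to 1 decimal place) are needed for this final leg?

279°, 58.4 nmi

Leg 1 (S36°W, 35 nmi): east 35 sin 216° = -20.57, north 35 cos 216° = -28.32
Leg 2 (069°, 27 nmi): east 27 sin 69° = 25.21, north 27 cos 69° = 9.68
Current position: (4.63, -18.64). Target: (-53, -9). Remaining: Δeast = -57.63, Δnorth = 9.64.
Bearing = atan2(-57.63, 9.64) mod 360° = 279.50°; distance = √((-57.63)² + (9.64)²) = 58.435 nmi.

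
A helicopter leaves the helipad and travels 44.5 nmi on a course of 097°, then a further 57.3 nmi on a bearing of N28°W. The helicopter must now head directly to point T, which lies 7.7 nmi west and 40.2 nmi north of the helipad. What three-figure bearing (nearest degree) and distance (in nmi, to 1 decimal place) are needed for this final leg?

259°, 25.5 nmi

Leg 1 (097°, 44.5 nmi): east 44.5 sin 97° = 44.17, north 44.5 cos 97° = -5.42
Leg 2 (N28°W, 57.3 nmi): east 57.3 sin 332° = -26.90, north 57.3 cos 332° = 50.59
Current position: (17.27, 45.17). Target: (-7.7, 40.2). Remaining: Δeast = -24.97, Δnorth = -4.97.
Bearing = atan2(-24.97, -4.97) mod 360° = 258.74°; distance = √((-24.97)² + (-4.97)²) = 25.457 nmi.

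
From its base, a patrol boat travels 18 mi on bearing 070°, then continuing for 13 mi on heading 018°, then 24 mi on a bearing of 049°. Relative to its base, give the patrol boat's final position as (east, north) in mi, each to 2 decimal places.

(39.04, 34.27)

Leg 1 (070°, 18 mi): east 18 sin 70° = 16.91, north 18 cos 70° = 6.16
Leg 2 (018°, 13 mi): east 13 sin 18° = 4.02, north 13 cos 18° = 12.36
Leg 3 (049°, 24 mi): east 24 sin 49° = 18.11, north 24 cos 49° = 15.75
Summing: 39.04 mi east, 34.27 mi north → (39.04, 34.27).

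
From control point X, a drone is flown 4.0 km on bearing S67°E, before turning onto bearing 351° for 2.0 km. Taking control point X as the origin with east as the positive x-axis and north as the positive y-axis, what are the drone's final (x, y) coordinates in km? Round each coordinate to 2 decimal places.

Leg 1 (S67°E, 4.0 km): east 4.0 sin 113° = 3.68, north 4.0 cos 113° = -1.56
Leg 2 (351°, 2.0 km): east 2.0 sin 351° = -0.31, north 2.0 cos 351° = 1.98
Summing: 3.37 km east, 0.41 km north → (3.37, 0.41).

(3.37, 0.41)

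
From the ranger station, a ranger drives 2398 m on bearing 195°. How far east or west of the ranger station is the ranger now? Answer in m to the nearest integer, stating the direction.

Leg 1 (195°, 2398 m): east 2398 sin 195° = -620.65, north 2398 cos 195° = -2316.29
Net east component: -620.65 m.

621 m west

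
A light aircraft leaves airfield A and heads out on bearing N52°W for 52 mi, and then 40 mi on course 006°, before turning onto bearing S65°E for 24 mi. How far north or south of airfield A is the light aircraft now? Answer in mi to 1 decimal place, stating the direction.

Leg 1 (N52°W, 52 mi): east 52 sin 308° = -40.98, north 52 cos 308° = 32.01
Leg 2 (006°, 40 mi): east 40 sin 6° = 4.18, north 40 cos 6° = 39.78
Leg 3 (S65°E, 24 mi): east 24 sin 115° = 21.75, north 24 cos 115° = -10.14
Net north component: 61.65 mi.

61.7 mi north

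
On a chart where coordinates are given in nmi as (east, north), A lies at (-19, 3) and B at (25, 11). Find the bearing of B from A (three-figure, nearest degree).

080°

Δeast = 25 − -19 = 44.00; Δnorth = 11 − 3 = 8.00.
Bearing = atan2(Δeast, Δnorth) mod 360° = 79.70° ≈ 080°.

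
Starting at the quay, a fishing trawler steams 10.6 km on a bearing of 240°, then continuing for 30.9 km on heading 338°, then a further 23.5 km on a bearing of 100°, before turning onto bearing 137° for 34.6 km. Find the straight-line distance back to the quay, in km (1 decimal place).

26.7 km

Leg 1 (240°, 10.6 km): east 10.6 sin 240° = -9.18, north 10.6 cos 240° = -5.30
Leg 2 (338°, 30.9 km): east 30.9 sin 338° = -11.58, north 30.9 cos 338° = 28.65
Leg 3 (100°, 23.5 km): east 23.5 sin 100° = 23.14, north 23.5 cos 100° = -4.08
Leg 4 (137°, 34.6 km): east 34.6 sin 137° = 23.60, north 34.6 cos 137° = -25.30
Net: 25.98 east, -6.04 north. Distance = √((25.98)² + (-6.04)²) = 26.677 km.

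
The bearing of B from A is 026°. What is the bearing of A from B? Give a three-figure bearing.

206°

Back-bearing = 026° + 180° = 206°.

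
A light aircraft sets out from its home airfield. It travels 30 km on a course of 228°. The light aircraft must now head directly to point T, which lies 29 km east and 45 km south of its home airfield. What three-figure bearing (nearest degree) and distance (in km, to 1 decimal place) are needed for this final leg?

Leg 1 (228°, 30 km): east 30 sin 228° = -22.29, north 30 cos 228° = -20.07
Current position: (-22.29, -20.07). Target: (29, -45). Remaining: Δeast = 51.29, Δnorth = -24.93.
Bearing = atan2(51.29, -24.93) mod 360° = 115.92°; distance = √((51.29)² + (-24.93)²) = 57.030 km.

116°, 57.0 km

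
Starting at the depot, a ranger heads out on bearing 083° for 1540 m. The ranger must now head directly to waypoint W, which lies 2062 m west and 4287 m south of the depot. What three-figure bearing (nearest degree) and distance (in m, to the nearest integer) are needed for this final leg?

219°, 5737 m

Leg 1 (083°, 1540 m): east 1540 sin 83° = 1528.52, north 1540 cos 83° = 187.68
Current position: (1528.52, 187.68). Target: (-2062, -4287). Remaining: Δeast = -3590.52, Δnorth = -4474.68.
Bearing = atan2(-3590.52, -4474.68) mod 360° = 218.74°; distance = √((-3590.52)² + (-4474.68)²) = 5737.124 m.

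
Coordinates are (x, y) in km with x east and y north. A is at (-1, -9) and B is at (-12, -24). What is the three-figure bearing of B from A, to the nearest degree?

216°

Δeast = -12 − -1 = -11.00; Δnorth = -24 − -9 = -15.00.
Bearing = atan2(Δeast, Δnorth) mod 360° = 216.25° ≈ 216°.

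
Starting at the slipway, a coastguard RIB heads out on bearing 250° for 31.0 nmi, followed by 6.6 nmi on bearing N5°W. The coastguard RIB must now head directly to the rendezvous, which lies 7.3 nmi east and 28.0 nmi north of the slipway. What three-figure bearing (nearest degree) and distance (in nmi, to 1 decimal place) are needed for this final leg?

049°, 48.9 nmi

Leg 1 (250°, 31.0 nmi): east 31.0 sin 250° = -29.13, north 31.0 cos 250° = -10.60
Leg 2 (N5°W, 6.6 nmi): east 6.6 sin 355° = -0.58, north 6.6 cos 355° = 6.57
Current position: (-29.71, -4.03). Target: (7.3, 28.0). Remaining: Δeast = 37.01, Δnorth = 32.03.
Bearing = atan2(37.01, 32.03) mod 360° = 49.12°; distance = √((37.01)² + (32.03)²) = 48.941 nmi.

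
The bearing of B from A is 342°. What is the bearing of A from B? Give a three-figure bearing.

Back-bearing = 342° − 180° = 162°.

162°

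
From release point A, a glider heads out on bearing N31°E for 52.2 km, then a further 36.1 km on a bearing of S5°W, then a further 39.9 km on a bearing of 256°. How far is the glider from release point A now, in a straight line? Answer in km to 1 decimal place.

Leg 1 (N31°E, 52.2 km): east 52.2 sin 31° = 26.88, north 52.2 cos 31° = 44.74
Leg 2 (S5°W, 36.1 km): east 36.1 sin 185° = -3.15, north 36.1 cos 185° = -35.96
Leg 3 (256°, 39.9 km): east 39.9 sin 256° = -38.71, north 39.9 cos 256° = -9.65
Net: -14.98 east, -0.87 north. Distance = √((-14.98)² + (-0.87)²) = 15.001 km.

15.0 km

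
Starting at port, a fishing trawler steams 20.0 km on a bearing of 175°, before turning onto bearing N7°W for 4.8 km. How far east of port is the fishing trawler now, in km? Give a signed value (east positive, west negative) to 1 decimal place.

Leg 1 (175°, 20.0 km): east 20.0 sin 175° = 1.74, north 20.0 cos 175° = -19.92
Leg 2 (N7°W, 4.8 km): east 4.8 sin 353° = -0.58, north 4.8 cos 353° = 4.76
Net east component: 1.16 km.

1.2 km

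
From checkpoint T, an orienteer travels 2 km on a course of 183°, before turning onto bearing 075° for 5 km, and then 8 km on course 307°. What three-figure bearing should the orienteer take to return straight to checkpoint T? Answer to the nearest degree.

Leg 1 (183°, 2 km): east 2 sin 183° = -0.10, north 2 cos 183° = -2.00
Leg 2 (075°, 5 km): east 5 sin 75° = 4.83, north 5 cos 75° = 1.29
Leg 3 (307°, 8 km): east 8 sin 307° = -6.39, north 8 cos 307° = 4.81
Net displacement: -1.66 east, 4.11 north. Direction back to start is (1.66, -4.11): bearing = atan2(1.66, -4.11) mod 360° = 157.96° ≈ 158°.

158°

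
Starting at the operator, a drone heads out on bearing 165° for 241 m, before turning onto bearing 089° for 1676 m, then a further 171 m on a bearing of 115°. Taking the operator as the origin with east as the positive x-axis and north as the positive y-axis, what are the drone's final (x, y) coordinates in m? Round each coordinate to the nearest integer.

(1893, -276)

Leg 1 (165°, 241 m): east 241 sin 165° = 62.38, north 241 cos 165° = -232.79
Leg 2 (089°, 1676 m): east 1676 sin 89° = 1675.74, north 1676 cos 89° = 29.25
Leg 3 (115°, 171 m): east 171 sin 115° = 154.98, north 171 cos 115° = -72.27
Summing: 1893.10 m east, -275.81 m north → (1893, -276).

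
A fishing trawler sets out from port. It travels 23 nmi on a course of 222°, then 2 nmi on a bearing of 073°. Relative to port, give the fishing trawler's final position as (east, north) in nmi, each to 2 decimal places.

(-13.48, -16.51)

Leg 1 (222°, 23 nmi): east 23 sin 222° = -15.39, north 23 cos 222° = -17.09
Leg 2 (073°, 2 nmi): east 2 sin 73° = 1.91, north 2 cos 73° = 0.58
Summing: -13.48 nmi east, -16.51 nmi north → (-13.48, -16.51).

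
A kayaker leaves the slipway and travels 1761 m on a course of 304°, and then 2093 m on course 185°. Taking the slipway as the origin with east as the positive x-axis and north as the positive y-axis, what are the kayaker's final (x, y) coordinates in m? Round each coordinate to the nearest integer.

(-1642, -1100)

Leg 1 (304°, 1761 m): east 1761 sin 304° = -1459.94, north 1761 cos 304° = 984.74
Leg 2 (185°, 2093 m): east 2093 sin 185° = -182.42, north 2093 cos 185° = -2085.04
Summing: -1642.35 m east, -1100.30 m north → (-1642, -1100).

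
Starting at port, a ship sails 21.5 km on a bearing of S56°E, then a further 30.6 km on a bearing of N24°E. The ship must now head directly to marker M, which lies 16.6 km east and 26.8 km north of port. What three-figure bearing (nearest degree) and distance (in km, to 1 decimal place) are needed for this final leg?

308°, 17.5 km

Leg 1 (S56°E, 21.5 km): east 21.5 sin 124° = 17.82, north 21.5 cos 124° = -12.02
Leg 2 (N24°E, 30.6 km): east 30.6 sin 24° = 12.45, north 30.6 cos 24° = 27.95
Current position: (30.27, 15.93). Target: (16.6, 26.8). Remaining: Δeast = -13.67, Δnorth = 10.87.
Bearing = atan2(-13.67, 10.87) mod 360° = 308.49°; distance = √((-13.67)² + (10.87)²) = 17.464 km.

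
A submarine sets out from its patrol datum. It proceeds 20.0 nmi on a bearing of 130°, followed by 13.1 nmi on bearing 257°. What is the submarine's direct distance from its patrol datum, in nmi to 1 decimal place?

Leg 1 (130°, 20.0 nmi): east 20.0 sin 130° = 15.32, north 20.0 cos 130° = -12.86
Leg 2 (257°, 13.1 nmi): east 13.1 sin 257° = -12.76, north 13.1 cos 257° = -2.95
Net: 2.56 east, -15.80 north. Distance = √((2.56)² + (-15.80)²) = 16.008 nmi.

16.0 nmi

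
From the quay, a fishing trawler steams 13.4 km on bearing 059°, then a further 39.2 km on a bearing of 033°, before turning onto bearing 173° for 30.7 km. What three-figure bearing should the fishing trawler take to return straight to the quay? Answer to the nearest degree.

Leg 1 (059°, 13.4 km): east 13.4 sin 59° = 11.49, north 13.4 cos 59° = 6.90
Leg 2 (033°, 39.2 km): east 39.2 sin 33° = 21.35, north 39.2 cos 33° = 32.88
Leg 3 (173°, 30.7 km): east 30.7 sin 173° = 3.74, north 30.7 cos 173° = -30.47
Net displacement: 36.58 east, 9.31 north. Direction back to start is (-36.58, -9.31): bearing = atan2(-36.58, -9.31) mod 360° = 255.73° ≈ 256°.

256°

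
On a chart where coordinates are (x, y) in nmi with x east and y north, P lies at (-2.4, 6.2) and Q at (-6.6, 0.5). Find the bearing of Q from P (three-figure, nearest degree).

Δeast = -6.6 − -2.4 = -4.20; Δnorth = 0.5 − 6.2 = -5.70.
Bearing = atan2(Δeast, Δnorth) mod 360° = 216.38° ≈ 216°.

216°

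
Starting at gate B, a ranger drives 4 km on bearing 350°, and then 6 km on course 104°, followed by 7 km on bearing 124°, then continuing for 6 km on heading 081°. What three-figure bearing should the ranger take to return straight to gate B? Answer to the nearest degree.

272°

Leg 1 (350°, 4 km): east 4 sin 350° = -0.69, north 4 cos 350° = 3.94
Leg 2 (104°, 6 km): east 6 sin 104° = 5.82, north 6 cos 104° = -1.45
Leg 3 (124°, 7 km): east 7 sin 124° = 5.80, north 7 cos 124° = -3.91
Leg 4 (081°, 6 km): east 6 sin 81° = 5.93, north 6 cos 81° = 0.94
Net displacement: 16.86 east, -0.49 north. Direction back to start is (-16.86, 0.49): bearing = atan2(-16.86, 0.49) mod 360° = 271.66° ≈ 272°.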